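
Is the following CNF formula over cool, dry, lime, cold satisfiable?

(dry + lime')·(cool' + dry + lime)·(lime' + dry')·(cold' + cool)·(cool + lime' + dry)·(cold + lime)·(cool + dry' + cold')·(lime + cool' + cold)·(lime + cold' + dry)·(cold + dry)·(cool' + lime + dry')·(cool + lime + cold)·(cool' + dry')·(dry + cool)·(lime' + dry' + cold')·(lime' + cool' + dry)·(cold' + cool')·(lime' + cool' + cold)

Unsatisfiable

Branch on dry: set dry = 1.
The clause (lime') is unit, so lime = 0.
The clause (cold) is unit, so cold = 1.
The clause (cool) is unit, so cool = 1.
But (cool') is also a unit clause — contradiction.
So dry must be the other value — set dry = 0.
The clause (lime') is unit, so lime = 0.
The clause (cool') is unit, so cool = 0.
But (cool) is also a unit clause — contradiction.
Both values of dry lead to a conflict.
No assignment satisfies every clause.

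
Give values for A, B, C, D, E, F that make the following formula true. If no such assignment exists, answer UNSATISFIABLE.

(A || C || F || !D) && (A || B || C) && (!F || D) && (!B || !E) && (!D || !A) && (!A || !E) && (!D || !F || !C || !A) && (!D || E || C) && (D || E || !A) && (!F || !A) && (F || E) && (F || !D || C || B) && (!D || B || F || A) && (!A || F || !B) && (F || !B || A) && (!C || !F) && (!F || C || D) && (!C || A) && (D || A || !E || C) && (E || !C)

Suppose F = false.
(E) alone gives E = true.
(!B) alone gives B = false.
(!A) alone gives A = false.
(C) alone gives C = true.
That conflicts with the unit clause (!C).
That branch fails; take F = true instead.
(D) alone gives D = true.
(!A) alone gives A = false.
(!C) alone gives C = false.
(B) alone gives B = true.
(!E) alone gives E = false.
That conflicts with the unit clause (E).
Either choice for F ends in contradiction.

UNSATISFIABLE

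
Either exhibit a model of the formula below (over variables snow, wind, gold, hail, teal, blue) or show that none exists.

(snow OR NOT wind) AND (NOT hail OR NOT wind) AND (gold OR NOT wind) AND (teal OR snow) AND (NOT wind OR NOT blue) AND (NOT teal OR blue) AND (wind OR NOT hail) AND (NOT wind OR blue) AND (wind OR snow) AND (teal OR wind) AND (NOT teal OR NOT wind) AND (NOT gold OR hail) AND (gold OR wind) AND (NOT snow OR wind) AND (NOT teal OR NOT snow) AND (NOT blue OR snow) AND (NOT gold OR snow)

UNSATISFIABLE

Try snow = true.
(wind) alone gives wind = true.
(NOT hail) alone gives hail = false.
(gold) alone gives gold = true.
But (NOT gold) is also a unit clause — contradiction.
Undo snow and try snow = false.
(NOT wind) alone gives wind = false.
But (wind) is also a unit clause — contradiction.
Either choice for snow ends in contradiction.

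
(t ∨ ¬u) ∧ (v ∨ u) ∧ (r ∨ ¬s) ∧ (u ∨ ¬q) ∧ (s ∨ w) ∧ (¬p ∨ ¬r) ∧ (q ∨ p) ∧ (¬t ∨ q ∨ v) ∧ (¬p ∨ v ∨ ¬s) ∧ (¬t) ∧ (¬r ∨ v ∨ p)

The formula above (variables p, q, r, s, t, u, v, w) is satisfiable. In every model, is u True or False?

False

Suppose u = True.
From the singleton clause (t), t = True.
But (¬t) is also a unit clause — contradiction.
So every satisfying assignment has u = False.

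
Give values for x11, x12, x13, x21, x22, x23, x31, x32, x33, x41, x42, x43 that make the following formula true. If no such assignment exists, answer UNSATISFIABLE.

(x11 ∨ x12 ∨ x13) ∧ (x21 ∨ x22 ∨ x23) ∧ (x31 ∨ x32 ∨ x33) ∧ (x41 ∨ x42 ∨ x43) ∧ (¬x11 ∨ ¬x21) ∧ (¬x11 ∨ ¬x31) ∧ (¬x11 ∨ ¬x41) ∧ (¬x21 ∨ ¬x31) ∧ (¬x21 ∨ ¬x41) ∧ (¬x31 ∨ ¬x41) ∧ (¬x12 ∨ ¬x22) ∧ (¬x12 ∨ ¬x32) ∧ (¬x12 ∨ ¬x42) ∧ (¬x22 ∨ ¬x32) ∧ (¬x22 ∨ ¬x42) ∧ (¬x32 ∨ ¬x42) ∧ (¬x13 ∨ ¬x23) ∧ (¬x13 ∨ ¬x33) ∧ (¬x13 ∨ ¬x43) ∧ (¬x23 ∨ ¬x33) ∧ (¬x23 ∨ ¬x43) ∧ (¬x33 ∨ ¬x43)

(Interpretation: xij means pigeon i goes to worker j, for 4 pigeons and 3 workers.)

Branch on x11: set x11 = False.
Branch on x12: set x12 = True.
From the singleton clause (¬x22), x22 = False.
From the singleton clause (¬x32), x32 = False.
From the singleton clause (¬x42), x42 = False.
Branch on x21: set x21 = True.
From the singleton clause (¬x31), x31 = False.
From the singleton clause (x33), x33 = True.
From the singleton clause (¬x41), x41 = False.
From the singleton clause (x43), x43 = True.
That conflicts with the unit clause (¬x43).
That branch fails; take x21 = False instead.
From the singleton clause (x23), x23 = True.
From the singleton clause (¬x13), x13 = False.
From the singleton clause (¬x33), x33 = False.
From the singleton clause (x31), x31 = True.
From the singleton clause (¬x41), x41 = False.
From the singleton clause (x43), x43 = True.
That conflicts with the unit clause (¬x43).
Neither x21 = True nor x21 = False works.
That branch fails; take x12 = False instead.
From the singleton clause (x13), x13 = True.
From the singleton clause (¬x23), x23 = False.
From the singleton clause (¬x33), x33 = False.
From the singleton clause (¬x43), x43 = False.
Branch on x21: set x21 = True.
From the singleton clause (¬x31), x31 = False.
From the singleton clause (x32), x32 = True.
From the singleton clause (¬x41), x41 = False.
From the singleton clause (x42), x42 = True.
That conflicts with the unit clause (¬x42).
That branch fails; take x21 = False instead.
From the singleton clause (x22), x22 = True.
From the singleton clause (¬x32), x32 = False.
From the singleton clause (x31), x31 = True.
From the singleton clause (¬x41), x41 = False.
From the singleton clause (x42), x42 = True.
That conflicts with the unit clause (¬x42).
Neither x21 = True nor x21 = False works.
Neither x12 = True nor x12 = False works.
That branch fails; take x11 = True instead.
From the singleton clause (¬x21), x21 = False.
From the singleton clause (¬x31), x31 = False.
From the singleton clause (¬x41), x41 = False.
Branch on x22: set x22 = True.
From the singleton clause (¬x12), x12 = False.
From the singleton clause (¬x32), x32 = False.
From the singleton clause (x33), x33 = True.
From the singleton clause (¬x42), x42 = False.
From the singleton clause (x43), x43 = True.
That conflicts with the unit clause (¬x43).
That branch fails; take x22 = False instead.
From the singleton clause (x23), x23 = True.
From the singleton clause (¬x13), x13 = False.
From the singleton clause (¬x33), x33 = False.
From the singleton clause (x32), x32 = True.
From the singleton clause (¬x12), x12 = False.
From the singleton clause (¬x42), x42 = False.
From the singleton clause (x43), x43 = True.
That conflicts with the unit clause (¬x43).
Neither x22 = True nor x22 = False works.
Neither x11 = True nor x11 = False works.

UNSATISFIABLE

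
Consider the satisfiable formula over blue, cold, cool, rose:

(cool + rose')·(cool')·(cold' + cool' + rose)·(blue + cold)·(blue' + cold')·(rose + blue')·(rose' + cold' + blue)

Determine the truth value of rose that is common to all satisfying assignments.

Suppose rose = 1.
(cool) alone gives cool = 1.
Now (cool') is unsatisfied and unit — conflict.
So every satisfying assignment has rose = False.

False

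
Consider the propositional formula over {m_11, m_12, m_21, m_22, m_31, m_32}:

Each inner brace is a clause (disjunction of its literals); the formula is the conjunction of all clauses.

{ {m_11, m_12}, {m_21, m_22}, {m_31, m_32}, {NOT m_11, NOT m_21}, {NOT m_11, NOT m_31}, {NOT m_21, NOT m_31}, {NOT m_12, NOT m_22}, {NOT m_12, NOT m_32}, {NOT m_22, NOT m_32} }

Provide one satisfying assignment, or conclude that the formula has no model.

Case m_11 = true:
From the singleton clause (NOT m_21), m_21 = false.
From the singleton clause (m_22), m_22 = true.
From the singleton clause (NOT m_31), m_31 = false.
From the singleton clause (m_32), m_32 = true.
That conflicts with the unit clause (NOT m_32).
Undo m_11 and try m_11 = false.
From the singleton clause (m_12), m_12 = true.
From the singleton clause (NOT m_22), m_22 = false.
From the singleton clause (m_21), m_21 = true.
From the singleton clause (NOT m_31), m_31 = false.
From the singleton clause (m_32), m_32 = true.
That conflicts with the unit clause (NOT m_32).
Neither m_11 = true nor m_11 = false works.

UNSATISFIABLE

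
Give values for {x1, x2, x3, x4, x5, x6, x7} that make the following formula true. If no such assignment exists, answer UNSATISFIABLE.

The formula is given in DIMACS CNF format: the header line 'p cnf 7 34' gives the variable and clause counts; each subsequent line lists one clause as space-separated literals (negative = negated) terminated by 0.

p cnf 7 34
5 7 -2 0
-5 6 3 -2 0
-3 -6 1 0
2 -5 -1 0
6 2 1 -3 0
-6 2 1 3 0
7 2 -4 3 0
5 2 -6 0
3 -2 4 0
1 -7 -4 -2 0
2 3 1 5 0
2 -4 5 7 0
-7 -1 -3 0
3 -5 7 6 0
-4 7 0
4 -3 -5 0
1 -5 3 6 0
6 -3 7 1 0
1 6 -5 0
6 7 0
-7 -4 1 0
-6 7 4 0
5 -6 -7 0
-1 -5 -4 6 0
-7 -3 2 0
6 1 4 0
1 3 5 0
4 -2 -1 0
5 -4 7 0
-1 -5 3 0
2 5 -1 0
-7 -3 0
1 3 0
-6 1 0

x1=True; x2=True; x3=False; x4=True; x5=False; x6=False; x7=True

Suppose x4 = True.
From the singleton clause (x7), x7 = True.
From the singleton clause (x1), x1 = True.
From the singleton clause (¬x3), x3 = False.
From the singleton clause (¬x5), x5 = False.
From the singleton clause (¬x6), x6 = False.
From the singleton clause (x2), x2 = True.
Every clause now holds.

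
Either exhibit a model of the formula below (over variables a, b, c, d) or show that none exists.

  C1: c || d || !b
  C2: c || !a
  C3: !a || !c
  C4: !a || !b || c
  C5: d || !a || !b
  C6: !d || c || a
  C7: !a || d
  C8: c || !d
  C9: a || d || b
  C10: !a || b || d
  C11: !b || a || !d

Case c = true:
From the singleton clause (!a), a = false.
Case d = false:
From the singleton clause (b), b = true.
This assignment satisfies each clause.

a ↦ false,  b ↦ true,  c ↦ true,  d ↦ false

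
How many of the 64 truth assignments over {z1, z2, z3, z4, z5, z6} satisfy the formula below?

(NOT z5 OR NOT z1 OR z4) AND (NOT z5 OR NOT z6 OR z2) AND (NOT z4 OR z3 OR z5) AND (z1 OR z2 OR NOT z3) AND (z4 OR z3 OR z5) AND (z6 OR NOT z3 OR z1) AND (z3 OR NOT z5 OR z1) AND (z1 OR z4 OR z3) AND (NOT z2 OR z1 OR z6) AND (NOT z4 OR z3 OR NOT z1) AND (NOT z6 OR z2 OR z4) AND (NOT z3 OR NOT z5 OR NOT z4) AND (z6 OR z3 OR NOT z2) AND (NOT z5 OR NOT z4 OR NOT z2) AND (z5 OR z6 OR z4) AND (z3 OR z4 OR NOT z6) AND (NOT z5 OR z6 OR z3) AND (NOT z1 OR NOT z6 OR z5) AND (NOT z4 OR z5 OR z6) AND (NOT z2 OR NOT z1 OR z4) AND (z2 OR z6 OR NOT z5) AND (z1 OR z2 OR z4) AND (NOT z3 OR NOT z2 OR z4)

There are 2^6 = 64 truth assignments over (z1, z2, z3, z4, z5, z6).
Split on z6. With z6 = true, the clauses containing z6 are satisfied and NOT z6 drops from the rest; 1 of the 2^5 = 32 assignments to the other variables satisfy what remains.
With z6 = false, by the same count on the reduced clause set, 0 assignments work.
(One model: z1=F, z2=T, z3=T, z4=T, z5=F, z6=T.)
Total: 1 + 0 = 1.

1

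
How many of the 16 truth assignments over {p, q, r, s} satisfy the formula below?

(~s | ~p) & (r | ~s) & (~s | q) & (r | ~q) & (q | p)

5

There are 2^4 = 16 truth assignments over (p, q, r, s).
Split on s. With s = 1, the clauses containing s are satisfied and ~s drops from the rest; 1 of the 2^3 = 8 assignments to the other variables satisfy what remains.
With s = 0, by the same count on the reduced clause set, 4 assignments work.
(One model: p=F, q=T, r=T, s=F.)
Total: 1 + 4 = 5.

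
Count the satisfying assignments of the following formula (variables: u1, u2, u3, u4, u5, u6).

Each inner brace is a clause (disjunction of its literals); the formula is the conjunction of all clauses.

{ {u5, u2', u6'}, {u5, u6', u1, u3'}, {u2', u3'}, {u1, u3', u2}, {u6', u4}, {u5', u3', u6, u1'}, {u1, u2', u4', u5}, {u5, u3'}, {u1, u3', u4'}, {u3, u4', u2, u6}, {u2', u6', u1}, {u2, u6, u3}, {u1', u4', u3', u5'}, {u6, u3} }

There are 2^6 = 64 truth assignments over (u1, u2, u3, u4, u5, u6).
Split on u3. With u3 = 1, the clauses containing u3 are satisfied and u3' drops from the rest; 0 of the 2^5 = 32 assignments to the other variables satisfy what remains.
With u3 = 0, by the same count on the reduced clause set, 5 assignments work.
Total: 0 + 5 = 5.

5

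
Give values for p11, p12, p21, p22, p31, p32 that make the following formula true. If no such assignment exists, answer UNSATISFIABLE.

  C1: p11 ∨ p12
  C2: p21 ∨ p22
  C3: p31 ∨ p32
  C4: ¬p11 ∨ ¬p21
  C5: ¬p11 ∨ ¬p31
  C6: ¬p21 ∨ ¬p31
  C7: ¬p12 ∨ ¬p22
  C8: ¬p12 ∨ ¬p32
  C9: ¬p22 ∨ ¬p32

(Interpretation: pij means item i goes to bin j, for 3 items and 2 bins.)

Try p11 = True.
From the singleton clause (¬p21), p21 = False.
From the singleton clause (p22), p22 = True.
From the singleton clause (¬p31), p31 = False.
From the singleton clause (p32), p32 = True.
Now (¬p32) is unsatisfied and unit — conflict.
So p11 must be the other value — set p11 = False.
From the singleton clause (p12), p12 = True.
From the singleton clause (¬p22), p22 = False.
From the singleton clause (p21), p21 = True.
From the singleton clause (¬p31), p31 = False.
From the singleton clause (p32), p32 = True.
Now (¬p32) is unsatisfied and unit — conflict.
Neither p11 = True nor p11 = False works.

UNSATISFIABLE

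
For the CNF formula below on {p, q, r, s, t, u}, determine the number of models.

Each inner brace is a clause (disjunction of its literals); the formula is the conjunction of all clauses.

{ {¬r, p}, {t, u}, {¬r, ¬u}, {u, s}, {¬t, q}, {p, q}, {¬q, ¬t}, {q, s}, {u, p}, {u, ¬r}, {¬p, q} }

There are 2^6 = 64 truth assignments over (p, q, r, s, t, u).
Split on s. With s = True, the clauses containing s are satisfied and ¬s drops from the rest; 2 of the 2^5 = 32 assignments to the other variables satisfy what remains.
With s = False, by the same count on the reduced clause set, 2 assignments work.
(One model: p=F, q=T, r=F, s=F, t=F, u=T.)
Total: 2 + 2 = 4.

4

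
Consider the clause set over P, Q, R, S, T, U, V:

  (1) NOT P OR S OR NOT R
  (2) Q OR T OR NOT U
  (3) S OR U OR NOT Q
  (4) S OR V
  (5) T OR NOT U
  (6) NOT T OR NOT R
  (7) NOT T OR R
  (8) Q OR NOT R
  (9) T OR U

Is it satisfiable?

Suppose S = true.
Suppose T = true.
Unit clause (NOT R) forces R = false.
Now (R) is unsatisfied and unit — conflict.
Backtrack on T: now try T = false.
Unit clause (NOT U) forces U = false.
Now (U) is unsatisfied and unit — conflict.
Neither T = true nor T = false works.
Backtrack on S: now try S = false.
Unit clause (V) forces V = true.
Suppose P = false.
Suppose U = true.
Unit clause (T) forces T = true.
Unit clause (NOT R) forces R = false.
Now (R) is unsatisfied and unit — conflict.
Backtrack on U: now try U = false.
Unit clause (NOT Q) forces Q = false.
Unit clause (NOT R) forces R = false.
Unit clause (NOT T) forces T = false.
Now (T) is unsatisfied and unit — conflict.
Neither U = true nor U = false works.
Backtrack on P: now try P = true.
Unit clause (NOT R) forces R = false.
Unit clause (NOT T) forces T = false.
Unit clause (NOT U) forces U = false.
Now (U) is unsatisfied and unit — conflict.
Neither P = true nor P = false works.
Neither S = true nor S = false works.
No assignment satisfies every clause.

Unsatisfiable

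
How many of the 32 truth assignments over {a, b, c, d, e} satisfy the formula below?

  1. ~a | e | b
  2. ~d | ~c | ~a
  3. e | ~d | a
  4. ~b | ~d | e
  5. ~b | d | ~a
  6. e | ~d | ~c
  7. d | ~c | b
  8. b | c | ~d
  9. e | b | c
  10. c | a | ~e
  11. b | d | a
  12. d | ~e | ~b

6

There are 2^5 = 32 truth assignments over (a, b, c, d, e).
Split on a. With a = 1, the clauses containing a are satisfied and ~a drops from the rest; 2 of the 2^4 = 16 assignments to the other variables satisfy what remains.
With a = 0, by the same count on the reduced clause set, 4 assignments work.
(One model: a=F, b=F, c=T, d=T, e=T.)
Total: 2 + 4 = 6.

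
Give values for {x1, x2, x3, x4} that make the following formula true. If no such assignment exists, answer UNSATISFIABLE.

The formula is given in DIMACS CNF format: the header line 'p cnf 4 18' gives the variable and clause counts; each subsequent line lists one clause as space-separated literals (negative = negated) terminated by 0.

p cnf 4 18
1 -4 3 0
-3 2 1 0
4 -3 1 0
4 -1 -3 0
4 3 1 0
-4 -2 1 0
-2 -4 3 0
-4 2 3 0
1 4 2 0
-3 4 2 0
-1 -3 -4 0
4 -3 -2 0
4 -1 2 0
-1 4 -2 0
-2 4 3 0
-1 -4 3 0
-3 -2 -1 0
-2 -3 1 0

UNSATISFIABLE

Case x1 = True:
Case x4 = True:
The clause (¬x3) is unit, so x3 = False.
That conflicts with the unit clause (x3).
That branch fails; take x4 = False instead.
The clause (¬x3) is unit, so x3 = False.
The clause (x2) is unit, so x2 = True.
That conflicts with the unit clause (¬x2).
Either choice for x4 ends in contradiction.
That branch fails; take x1 = False instead.
Case x4 = False:
The clause (¬x3) is unit, so x3 = False.
That conflicts with the unit clause (x3).
That branch fails; take x4 = True instead.
The clause (x3) is unit, so x3 = True.
The clause (x2) is unit, so x2 = True.
That conflicts with the unit clause (¬x2).
Either choice for x4 ends in contradiction.
Either choice for x1 ends in contradiction.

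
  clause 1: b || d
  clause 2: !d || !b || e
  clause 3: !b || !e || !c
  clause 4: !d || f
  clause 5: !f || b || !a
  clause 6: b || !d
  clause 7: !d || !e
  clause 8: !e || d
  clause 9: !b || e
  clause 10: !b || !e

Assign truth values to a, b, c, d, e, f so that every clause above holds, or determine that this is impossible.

Case b = true:
From the singleton clause (e), e = true.
But (!e) is also a unit clause — contradiction.
Backtrack on b: now try b = false.
From the singleton clause (d), d = true.
But (!d) is also a unit clause — contradiction.
Neither b = true nor b = false works.

UNSATISFIABLE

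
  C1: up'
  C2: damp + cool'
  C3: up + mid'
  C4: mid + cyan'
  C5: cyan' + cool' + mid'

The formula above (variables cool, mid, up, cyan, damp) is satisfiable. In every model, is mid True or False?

Suppose mid = 1.
Unit clause (up') forces up = 0.
Now (up) is unsatisfied and unit — conflict.
So every satisfying assignment has mid = False.

False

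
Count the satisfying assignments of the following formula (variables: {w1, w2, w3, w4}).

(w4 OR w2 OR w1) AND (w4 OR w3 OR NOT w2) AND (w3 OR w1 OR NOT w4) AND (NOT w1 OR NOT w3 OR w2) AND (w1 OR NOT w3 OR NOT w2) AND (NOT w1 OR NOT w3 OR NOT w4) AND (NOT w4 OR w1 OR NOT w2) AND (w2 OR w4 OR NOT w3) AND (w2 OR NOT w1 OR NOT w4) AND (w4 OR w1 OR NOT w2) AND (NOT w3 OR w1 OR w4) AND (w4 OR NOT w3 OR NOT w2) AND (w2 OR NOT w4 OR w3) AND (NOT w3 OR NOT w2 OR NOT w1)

There are 2^4 = 16 truth assignments over (w1, w2, w3, w4).
Split on w1. With w1 = true, the clauses containing w1 are satisfied and NOT w1 drops from the rest; 2 of the 2^3 = 8 assignments to the other variables satisfy what remains.
With w1 = false, by the same count on the reduced clause set, 1 assignment works.
Total: 2 + 1 = 3.

3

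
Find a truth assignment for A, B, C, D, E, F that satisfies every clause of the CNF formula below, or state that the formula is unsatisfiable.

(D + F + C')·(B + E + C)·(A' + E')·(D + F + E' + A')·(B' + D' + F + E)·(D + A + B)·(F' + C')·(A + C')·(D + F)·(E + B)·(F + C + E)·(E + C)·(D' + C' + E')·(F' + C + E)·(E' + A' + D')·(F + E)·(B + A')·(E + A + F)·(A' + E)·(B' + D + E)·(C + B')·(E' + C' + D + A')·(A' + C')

Suppose A = 0.
The clause (C') is unit, so C = 0.
The clause (E) is unit, so E = 1.
The clause (B') is unit, so B = 0.
The clause (D) is unit, so D = 1.
All clauses hold; F can take either value.

A=0, B=0, C=0, D=1, E=1, F=0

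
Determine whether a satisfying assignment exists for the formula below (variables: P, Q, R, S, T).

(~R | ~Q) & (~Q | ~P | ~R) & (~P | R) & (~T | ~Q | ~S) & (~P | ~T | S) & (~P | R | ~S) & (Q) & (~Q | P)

From the singleton clause (Q), Q = 1.
From the singleton clause (~R), R = 0.
From the singleton clause (~P), P = 0.
But (P) is also a unit clause — contradiction.
No assignment satisfies every clause.

No, unsatisfiable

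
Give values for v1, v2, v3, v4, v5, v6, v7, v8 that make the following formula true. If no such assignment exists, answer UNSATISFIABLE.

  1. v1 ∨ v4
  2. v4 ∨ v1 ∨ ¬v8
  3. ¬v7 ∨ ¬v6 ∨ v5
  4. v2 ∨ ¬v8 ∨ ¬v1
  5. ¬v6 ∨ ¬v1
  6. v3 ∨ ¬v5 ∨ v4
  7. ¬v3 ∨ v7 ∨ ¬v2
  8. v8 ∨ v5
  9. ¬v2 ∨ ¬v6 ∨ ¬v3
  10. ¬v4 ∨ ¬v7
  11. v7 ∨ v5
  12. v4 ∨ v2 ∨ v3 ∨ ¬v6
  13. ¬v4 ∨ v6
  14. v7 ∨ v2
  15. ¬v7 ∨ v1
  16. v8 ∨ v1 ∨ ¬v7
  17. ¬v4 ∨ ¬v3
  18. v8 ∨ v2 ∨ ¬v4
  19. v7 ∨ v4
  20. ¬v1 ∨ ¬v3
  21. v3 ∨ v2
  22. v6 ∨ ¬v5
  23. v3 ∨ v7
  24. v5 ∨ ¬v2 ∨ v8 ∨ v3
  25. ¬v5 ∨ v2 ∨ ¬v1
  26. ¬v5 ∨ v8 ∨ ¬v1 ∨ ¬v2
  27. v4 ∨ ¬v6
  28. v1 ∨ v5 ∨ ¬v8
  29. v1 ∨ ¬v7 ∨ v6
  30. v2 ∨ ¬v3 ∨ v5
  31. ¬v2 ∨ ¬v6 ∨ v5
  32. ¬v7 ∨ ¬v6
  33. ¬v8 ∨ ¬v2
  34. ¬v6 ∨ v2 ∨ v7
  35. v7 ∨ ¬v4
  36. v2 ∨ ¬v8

UNSATISFIABLE

Branch on v1: set v1 = True.
Unit clause (¬v6) forces v6 = False.
Unit clause (¬v4) forces v4 = False.
Unit clause (v7) forces v7 = True.
Unit clause (¬v3) forces v3 = False.
Unit clause (¬v5) forces v5 = False.
Unit clause (v8) forces v8 = True.
Unit clause (v2) forces v2 = True.
That conflicts with the unit clause (¬v2).
Undo v1 and try v1 = False.
Unit clause (v4) forces v4 = True.
Unit clause (¬v7) forces v7 = False.
That conflicts with the unit clause (v7).
Either choice for v1 ends in contradiction.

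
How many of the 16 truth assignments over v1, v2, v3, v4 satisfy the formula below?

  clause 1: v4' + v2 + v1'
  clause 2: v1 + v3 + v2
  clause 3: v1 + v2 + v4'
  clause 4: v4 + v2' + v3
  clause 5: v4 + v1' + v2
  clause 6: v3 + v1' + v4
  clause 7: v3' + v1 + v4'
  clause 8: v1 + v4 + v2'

There are 2^4 = 16 truth assignments over (v1, v2, v3, v4).
Check each against the 8 clauses (columns in the order v1, v2, v3, v4):
  F F F F  ✗ fails (v1 + v3 + v2)
  F F F T  ✗ fails (v1 + v3 + v2)
  F F T F  ✓ satisfies all
  F F T T  ✗ fails (v1 + v2 + v4')
  F T F F  ✗ fails (v4 + v2' + v3)
  F T F T  ✓ satisfies all
  F T T F  ✗ fails (v1 + v4 + v2')
  F T T T  ✗ fails (v3' + v1 + v4')
  T F F F  ✗ fails (v4 + v1' + v2)
  T F F T  ✗ fails (v4' + v2 + v1')
  T F T F  ✗ fails (v4 + v1' + v2)
  T F T T  ✗ fails (v4' + v2 + v1')
  T T F F  ✗ fails (v4 + v2' + v3)
  T T F T  ✓ satisfies all
  T T T F  ✓ satisfies all
  T T T T  ✓ satisfies all
5 of the 16 rows are models.

5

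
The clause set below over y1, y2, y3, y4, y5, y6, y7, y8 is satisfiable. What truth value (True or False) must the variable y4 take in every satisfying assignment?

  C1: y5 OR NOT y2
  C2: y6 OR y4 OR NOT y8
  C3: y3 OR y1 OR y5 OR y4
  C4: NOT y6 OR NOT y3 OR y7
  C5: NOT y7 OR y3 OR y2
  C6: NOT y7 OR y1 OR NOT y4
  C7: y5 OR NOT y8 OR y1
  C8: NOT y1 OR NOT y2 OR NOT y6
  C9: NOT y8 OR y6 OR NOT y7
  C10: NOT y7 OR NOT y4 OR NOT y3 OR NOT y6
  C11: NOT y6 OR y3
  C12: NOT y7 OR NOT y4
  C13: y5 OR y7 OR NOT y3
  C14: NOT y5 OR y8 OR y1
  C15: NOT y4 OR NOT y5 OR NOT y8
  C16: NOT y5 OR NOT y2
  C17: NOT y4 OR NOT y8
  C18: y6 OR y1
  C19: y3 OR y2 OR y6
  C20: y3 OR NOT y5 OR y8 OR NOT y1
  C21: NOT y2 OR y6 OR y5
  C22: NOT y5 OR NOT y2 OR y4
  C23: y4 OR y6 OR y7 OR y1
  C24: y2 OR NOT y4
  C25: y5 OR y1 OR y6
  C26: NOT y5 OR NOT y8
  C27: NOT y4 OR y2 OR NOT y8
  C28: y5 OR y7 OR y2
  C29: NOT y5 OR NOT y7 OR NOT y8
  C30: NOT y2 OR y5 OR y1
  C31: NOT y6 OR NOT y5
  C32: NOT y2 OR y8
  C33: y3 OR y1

False

Suppose y4 = true.
From the singleton clause (NOT y7), y7 = false.
From the singleton clause (NOT y8), y8 = false.
From the singleton clause (y2), y2 = true.
Now (NOT y2) is unsatisfied and unit — conflict.
So every satisfying assignment has y4 = False.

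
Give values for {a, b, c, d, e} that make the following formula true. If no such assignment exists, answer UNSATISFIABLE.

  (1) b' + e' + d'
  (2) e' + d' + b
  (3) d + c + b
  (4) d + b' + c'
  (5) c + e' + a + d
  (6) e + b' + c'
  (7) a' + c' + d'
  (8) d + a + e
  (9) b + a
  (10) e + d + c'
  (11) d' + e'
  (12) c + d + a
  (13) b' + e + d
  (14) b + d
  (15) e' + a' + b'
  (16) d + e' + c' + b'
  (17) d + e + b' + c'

Suppose b = 0.
(a) alone gives a = 1.
(d) alone gives d = 1.
(e') alone gives e = 0.
(c') alone gives c = 0.
This assignment satisfies each clause.

a: 1; b: 0; c: 0; d: 1; e: 0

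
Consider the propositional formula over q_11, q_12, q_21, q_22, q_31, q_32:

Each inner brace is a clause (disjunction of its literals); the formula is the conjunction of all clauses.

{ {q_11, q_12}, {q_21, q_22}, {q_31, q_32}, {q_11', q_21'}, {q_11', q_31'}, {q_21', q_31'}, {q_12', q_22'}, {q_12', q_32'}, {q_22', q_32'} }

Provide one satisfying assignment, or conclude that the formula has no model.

Case q_11 = 1:
Unit clause (q_21') forces q_21 = 0.
Unit clause (q_22) forces q_22 = 1.
Unit clause (q_31') forces q_31 = 0.
Unit clause (q_32) forces q_32 = 1.
Now (q_32') is unsatisfied and unit — conflict.
Undo q_11 and try q_11 = 0.
Unit clause (q_12) forces q_12 = 1.
Unit clause (q_22') forces q_22 = 0.
Unit clause (q_21) forces q_21 = 1.
Unit clause (q_31') forces q_31 = 0.
Unit clause (q_32) forces q_32 = 1.
Now (q_32') is unsatisfied and unit — conflict.
Neither q_11 = 1 nor q_11 = 0 works.

UNSATISFIABLE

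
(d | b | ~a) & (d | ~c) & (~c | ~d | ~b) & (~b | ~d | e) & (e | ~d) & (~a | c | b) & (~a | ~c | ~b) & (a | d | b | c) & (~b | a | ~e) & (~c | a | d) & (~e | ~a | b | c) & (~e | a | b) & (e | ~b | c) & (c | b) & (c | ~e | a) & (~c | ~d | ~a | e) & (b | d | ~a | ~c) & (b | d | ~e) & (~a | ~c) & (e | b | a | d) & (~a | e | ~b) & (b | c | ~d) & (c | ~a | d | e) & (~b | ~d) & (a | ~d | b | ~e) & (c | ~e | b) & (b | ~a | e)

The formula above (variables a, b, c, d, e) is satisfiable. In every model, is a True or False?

Suppose a = 0.
Suppose d = 1.
From the singleton clause (e), e = 1.
From the singleton clause (~b), b = 0.
But (b) is also a unit clause — contradiction.
Backtrack on d: now try d = 0.
From the singleton clause (~c), c = 0.
From the singleton clause (b), b = 1.
From the singleton clause (~e), e = 0.
But (e) is also a unit clause — contradiction.
Either choice for d ends in contradiction.
So every satisfying assignment has a = True.

True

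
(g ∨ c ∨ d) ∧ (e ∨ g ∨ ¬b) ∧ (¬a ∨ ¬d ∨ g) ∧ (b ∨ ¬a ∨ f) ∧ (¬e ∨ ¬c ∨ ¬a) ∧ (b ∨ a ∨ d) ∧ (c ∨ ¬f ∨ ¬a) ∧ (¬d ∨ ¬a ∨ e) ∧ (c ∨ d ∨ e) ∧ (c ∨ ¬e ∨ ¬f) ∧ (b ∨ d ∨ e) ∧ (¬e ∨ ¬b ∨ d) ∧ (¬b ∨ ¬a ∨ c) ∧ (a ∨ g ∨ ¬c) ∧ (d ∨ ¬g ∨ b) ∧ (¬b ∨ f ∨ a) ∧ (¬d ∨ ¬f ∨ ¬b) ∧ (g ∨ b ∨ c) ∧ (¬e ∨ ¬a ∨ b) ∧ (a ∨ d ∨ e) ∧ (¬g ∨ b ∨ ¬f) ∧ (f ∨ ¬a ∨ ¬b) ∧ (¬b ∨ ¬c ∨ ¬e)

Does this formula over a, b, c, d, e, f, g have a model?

Yes

Suppose g = True.
Suppose d = False.
Unit clause (b) forces b = True.
Unit clause (¬e) forces e = False.
Unit clause (c) forces c = True.
Unit clause (a) forces a = True.
Unit clause (f) forces f = True.
All clauses are satisfied.
A satisfying assignment: a=True,  b=True,  c=True,  d=False,  e=False,  f=True,  g=True.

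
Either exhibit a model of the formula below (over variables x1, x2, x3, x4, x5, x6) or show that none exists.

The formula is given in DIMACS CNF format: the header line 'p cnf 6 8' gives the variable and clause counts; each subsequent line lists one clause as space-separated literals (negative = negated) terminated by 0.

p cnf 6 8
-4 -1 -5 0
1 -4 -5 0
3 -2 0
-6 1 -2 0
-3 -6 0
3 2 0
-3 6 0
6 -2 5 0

Case x3 = True:
From the singleton clause (¬x6), x6 = False.
Now (x6) is unsatisfied and unit — conflict.
Backtrack on x3: now try x3 = False.
From the singleton clause (¬x2), x2 = False.
Now (x2) is unsatisfied and unit — conflict.
Both values of x3 lead to a conflict.

UNSATISFIABLE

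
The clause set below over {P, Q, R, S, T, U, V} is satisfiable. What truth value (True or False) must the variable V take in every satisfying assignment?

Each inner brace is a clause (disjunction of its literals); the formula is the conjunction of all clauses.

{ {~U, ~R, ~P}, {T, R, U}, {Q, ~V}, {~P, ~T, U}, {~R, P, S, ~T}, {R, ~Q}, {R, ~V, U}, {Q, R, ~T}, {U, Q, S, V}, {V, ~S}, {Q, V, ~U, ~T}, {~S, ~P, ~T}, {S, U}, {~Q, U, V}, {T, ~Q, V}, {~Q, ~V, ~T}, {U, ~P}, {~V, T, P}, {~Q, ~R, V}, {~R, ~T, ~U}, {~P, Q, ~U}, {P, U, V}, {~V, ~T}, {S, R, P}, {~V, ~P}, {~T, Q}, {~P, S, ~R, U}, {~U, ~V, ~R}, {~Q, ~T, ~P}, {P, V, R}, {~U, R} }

False

Suppose V = 1.
Unit clause (Q) forces Q = 1.
Unit clause (R) forces R = 1.
Unit clause (~T) forces T = 0.
Unit clause (P) forces P = 1.
But (~P) is also a unit clause — contradiction.
So every satisfying assignment has V = False.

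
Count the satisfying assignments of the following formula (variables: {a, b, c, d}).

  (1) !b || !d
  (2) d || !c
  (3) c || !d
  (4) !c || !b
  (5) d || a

There are 2^4 = 16 truth assignments over (a, b, c, d).
Check each against the 5 clauses (columns in the order a, b, c, d):
  F F F F  ✗ fails (d || a)
  F F F T  ✗ fails (c || !d)
  F F T F  ✗ fails (d || !c)
  F F T T  ✓ satisfies all
  F T F F  ✗ fails (d || a)
  F T F T  ✗ fails (!b || !d)
  F T T F  ✗ fails (d || !c)
  F T T T  ✗ fails (!b || !d)
  T F F F  ✓ satisfies all
  T F F T  ✗ fails (c || !d)
  T F T F  ✗ fails (d || !c)
  T F T T  ✓ satisfies all
  T T F F  ✓ satisfies all
  T T F T  ✗ fails (!b || !d)
  T T T F  ✗ fails (d || !c)
  T T T T  ✗ fails (!b || !d)
4 of the 16 rows are models.

4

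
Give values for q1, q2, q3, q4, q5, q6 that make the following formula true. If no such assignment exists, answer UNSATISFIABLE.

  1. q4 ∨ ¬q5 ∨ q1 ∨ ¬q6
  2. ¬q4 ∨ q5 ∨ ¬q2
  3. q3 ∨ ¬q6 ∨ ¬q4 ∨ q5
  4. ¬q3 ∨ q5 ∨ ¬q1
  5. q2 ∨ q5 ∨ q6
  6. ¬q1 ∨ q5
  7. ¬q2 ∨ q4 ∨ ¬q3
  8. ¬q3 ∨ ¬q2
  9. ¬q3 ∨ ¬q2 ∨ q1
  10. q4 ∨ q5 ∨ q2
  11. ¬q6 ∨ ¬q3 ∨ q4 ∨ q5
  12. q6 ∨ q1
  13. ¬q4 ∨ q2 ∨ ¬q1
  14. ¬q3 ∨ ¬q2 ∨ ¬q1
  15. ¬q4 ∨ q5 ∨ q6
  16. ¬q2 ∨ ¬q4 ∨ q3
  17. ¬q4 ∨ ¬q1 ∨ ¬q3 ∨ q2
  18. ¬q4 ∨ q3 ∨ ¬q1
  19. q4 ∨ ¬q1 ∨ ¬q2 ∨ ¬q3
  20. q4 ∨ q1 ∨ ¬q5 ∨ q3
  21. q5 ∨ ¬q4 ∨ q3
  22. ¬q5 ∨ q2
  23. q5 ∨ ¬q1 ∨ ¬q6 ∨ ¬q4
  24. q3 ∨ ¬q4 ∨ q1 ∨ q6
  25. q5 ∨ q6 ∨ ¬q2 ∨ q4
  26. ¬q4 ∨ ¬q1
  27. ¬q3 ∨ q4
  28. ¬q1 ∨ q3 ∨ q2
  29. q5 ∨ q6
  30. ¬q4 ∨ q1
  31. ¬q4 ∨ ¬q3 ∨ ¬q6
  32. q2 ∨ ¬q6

Case q1 = False:
(q6) alone gives q6 = True.
(¬q4) alone gives q4 = False.
(¬q5) alone gives q5 = False.
(q2) alone gives q2 = True.
(¬q3) alone gives q3 = False.
All clauses are satisfied.

q1 ↦ False,  q2 ↦ True,  q3 ↦ False,  q4 ↦ False,  q5 ↦ False,  q6 ↦ True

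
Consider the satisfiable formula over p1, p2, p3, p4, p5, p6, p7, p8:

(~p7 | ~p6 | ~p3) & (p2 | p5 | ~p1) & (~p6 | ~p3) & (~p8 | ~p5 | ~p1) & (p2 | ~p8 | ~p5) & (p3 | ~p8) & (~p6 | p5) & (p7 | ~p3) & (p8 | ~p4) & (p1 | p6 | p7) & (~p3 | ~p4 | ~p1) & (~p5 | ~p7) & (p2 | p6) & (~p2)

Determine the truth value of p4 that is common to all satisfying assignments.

Suppose p4 = 1.
From the singleton clause (p8), p8 = 1.
From the singleton clause (p3), p3 = 1.
From the singleton clause (~p6), p6 = 0.
From the singleton clause (p7), p7 = 1.
From the singleton clause (~p1), p1 = 0.
From the singleton clause (~p5), p5 = 0.
From the singleton clause (p2), p2 = 1.
But (~p2) is also a unit clause — contradiction.
So every satisfying assignment has p4 = False.

False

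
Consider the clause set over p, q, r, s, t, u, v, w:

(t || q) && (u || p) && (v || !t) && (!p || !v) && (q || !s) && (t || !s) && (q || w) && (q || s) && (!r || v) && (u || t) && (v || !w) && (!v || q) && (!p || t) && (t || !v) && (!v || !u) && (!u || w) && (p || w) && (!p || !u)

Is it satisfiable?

Try t = true.
(v) alone gives v = true.
(!p) alone gives p = false.
(u) alone gives u = true.
Now (!u) is unsatisfied and unit — conflict.
That branch fails; take t = false instead.
(q) alone gives q = true.
(!s) alone gives s = false.
(u) alone gives u = true.
(!p) alone gives p = false.
(!v) alone gives v = false.
(!r) alone gives r = false.
(!w) alone gives w = false.
Now (w) is unsatisfied and unit — conflict.
Both values of t lead to a conflict.
No assignment satisfies every clause.

No, unsatisfiable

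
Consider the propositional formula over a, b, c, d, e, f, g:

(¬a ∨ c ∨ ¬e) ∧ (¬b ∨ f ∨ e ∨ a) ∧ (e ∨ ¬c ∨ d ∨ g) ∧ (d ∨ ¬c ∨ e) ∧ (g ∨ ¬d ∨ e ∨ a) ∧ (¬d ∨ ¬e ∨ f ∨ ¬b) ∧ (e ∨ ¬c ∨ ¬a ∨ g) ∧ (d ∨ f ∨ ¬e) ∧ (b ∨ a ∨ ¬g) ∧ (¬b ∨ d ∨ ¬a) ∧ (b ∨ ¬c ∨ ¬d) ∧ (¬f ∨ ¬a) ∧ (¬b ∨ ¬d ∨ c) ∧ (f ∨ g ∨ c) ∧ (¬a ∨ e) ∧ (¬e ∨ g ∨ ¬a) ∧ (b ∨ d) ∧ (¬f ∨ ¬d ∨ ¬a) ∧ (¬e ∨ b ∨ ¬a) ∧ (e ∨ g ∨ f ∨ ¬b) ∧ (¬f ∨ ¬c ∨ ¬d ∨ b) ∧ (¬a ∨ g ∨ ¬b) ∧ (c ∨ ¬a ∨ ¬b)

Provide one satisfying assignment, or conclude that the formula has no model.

a=False, b=True, c=True, d=True, e=True, f=True, g=True

Case f = True:
(¬a) alone gives a = False.
Case b = True:
Case d = True:
(c) alone gives c = True.
Case g = True:
Every clause is now satisfied; e is unconstrained.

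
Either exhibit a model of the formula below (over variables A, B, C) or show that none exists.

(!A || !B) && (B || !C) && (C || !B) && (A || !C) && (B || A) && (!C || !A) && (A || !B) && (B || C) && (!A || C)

UNSATISFIABLE

Try A = false.
Unit clause (!C) forces C = false.
Unit clause (!B) forces B = false.
Now (B) is unsatisfied and unit — conflict.
Backtrack on A: now try A = true.
Unit clause (!B) forces B = false.
Unit clause (!C) forces C = false.
Now (C) is unsatisfied and unit — conflict.
Both values of A lead to a conflict.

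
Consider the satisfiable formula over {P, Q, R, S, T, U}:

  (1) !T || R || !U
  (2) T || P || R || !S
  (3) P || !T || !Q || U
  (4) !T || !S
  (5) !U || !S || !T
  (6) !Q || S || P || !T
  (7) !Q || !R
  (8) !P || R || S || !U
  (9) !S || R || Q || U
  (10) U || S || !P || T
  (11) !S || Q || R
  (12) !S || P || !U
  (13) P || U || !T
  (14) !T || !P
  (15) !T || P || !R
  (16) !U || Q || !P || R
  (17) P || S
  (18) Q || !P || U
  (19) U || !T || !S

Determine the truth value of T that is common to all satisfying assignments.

False

Suppose T = true.
The clause (!S) is unit, so S = false.
The clause (!P) is unit, so P = false.
Now (P) is unsatisfied and unit — conflict.
So every satisfying assignment has T = False.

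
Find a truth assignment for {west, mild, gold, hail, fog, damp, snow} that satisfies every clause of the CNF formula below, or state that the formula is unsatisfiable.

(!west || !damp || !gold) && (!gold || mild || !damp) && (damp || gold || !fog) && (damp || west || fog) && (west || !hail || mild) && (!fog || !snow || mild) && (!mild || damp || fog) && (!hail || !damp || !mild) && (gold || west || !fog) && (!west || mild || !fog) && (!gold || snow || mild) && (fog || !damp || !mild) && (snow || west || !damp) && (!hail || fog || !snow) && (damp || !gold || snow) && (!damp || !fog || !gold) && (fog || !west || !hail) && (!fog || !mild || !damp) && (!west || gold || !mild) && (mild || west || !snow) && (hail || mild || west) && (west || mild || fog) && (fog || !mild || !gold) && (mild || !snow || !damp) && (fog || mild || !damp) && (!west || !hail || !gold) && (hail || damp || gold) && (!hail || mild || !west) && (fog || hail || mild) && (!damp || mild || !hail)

Branch on west: set west = true.
Branch on damp: set damp = false.
Branch on gold: set gold = true.
(snow) alone gives snow = true.
(!hail) alone gives hail = false.
Branch on fog: set fog = true.
(mild) alone gives mild = true.
Every clause now holds.

west ↦ true; mild ↦ true; gold ↦ true; hail ↦ false; fog ↦ true; damp ↦ false; snow ↦ true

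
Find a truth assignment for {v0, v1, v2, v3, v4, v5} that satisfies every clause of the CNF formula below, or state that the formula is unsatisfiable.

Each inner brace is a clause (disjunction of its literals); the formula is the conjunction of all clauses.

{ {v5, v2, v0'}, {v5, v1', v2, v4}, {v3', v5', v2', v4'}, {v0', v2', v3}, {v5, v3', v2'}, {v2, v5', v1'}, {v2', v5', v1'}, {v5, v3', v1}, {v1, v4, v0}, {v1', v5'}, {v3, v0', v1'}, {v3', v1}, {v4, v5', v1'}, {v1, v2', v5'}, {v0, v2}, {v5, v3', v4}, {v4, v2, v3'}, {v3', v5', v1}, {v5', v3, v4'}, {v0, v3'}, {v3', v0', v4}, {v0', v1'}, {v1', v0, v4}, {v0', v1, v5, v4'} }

v0: 0,  v1: 1,  v2: 1,  v3: 0,  v4: 1,  v5: 0

Suppose v1 = 1.
Unit clause (v5') forces v5 = 0.
Unit clause (v0') forces v0 = 0.
Unit clause (v2) forces v2 = 1.
Unit clause (v3') forces v3 = 0.
Unit clause (v4) forces v4 = 1.
Every clause now holds.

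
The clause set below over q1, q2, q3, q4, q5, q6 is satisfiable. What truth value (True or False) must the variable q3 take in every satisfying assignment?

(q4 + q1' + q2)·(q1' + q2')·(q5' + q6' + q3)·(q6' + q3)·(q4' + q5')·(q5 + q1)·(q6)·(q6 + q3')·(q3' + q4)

Suppose q3 = 0.
(q6') alone gives q6 = 0.
But (q6) is also a unit clause — contradiction.
So every satisfying assignment has q3 = True.

True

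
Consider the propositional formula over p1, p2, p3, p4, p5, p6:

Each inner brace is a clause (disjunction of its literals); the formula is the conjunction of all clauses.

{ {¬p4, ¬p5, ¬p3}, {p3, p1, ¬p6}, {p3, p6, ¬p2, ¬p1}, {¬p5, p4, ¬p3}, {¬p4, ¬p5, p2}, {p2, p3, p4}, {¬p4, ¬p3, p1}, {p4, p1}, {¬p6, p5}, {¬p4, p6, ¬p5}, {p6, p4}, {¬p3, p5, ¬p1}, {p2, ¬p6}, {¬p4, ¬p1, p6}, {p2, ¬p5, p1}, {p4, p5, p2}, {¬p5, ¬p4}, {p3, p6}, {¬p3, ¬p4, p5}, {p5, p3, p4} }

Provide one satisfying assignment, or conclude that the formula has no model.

Branch on p4: set p4 = False.
Unit clause (p1) forces p1 = True.
Unit clause (p6) forces p6 = True.
Unit clause (p5) forces p5 = True.
Unit clause (¬p3) forces p3 = False.
Unit clause (p2) forces p2 = True.
This assignment satisfies each clause.

p1: True,  p2: True,  p3: False,  p4: False,  p5: True,  p6: True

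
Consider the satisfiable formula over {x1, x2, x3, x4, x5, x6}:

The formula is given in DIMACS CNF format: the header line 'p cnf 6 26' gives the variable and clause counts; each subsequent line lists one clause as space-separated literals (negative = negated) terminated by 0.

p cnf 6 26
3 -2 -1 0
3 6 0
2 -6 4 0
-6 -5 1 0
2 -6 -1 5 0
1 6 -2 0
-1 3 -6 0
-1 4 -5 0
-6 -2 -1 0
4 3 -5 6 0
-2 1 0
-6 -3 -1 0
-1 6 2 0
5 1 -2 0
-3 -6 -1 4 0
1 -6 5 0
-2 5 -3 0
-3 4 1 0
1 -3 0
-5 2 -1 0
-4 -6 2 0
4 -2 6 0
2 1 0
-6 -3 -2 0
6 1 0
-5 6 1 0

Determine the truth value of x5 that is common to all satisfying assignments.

True

Suppose x5 = False.
Branch on x3: set x3 = True.
Unit clause (¬x2) forces x2 = False.
Unit clause (x1) forces x1 = True.
Unit clause (¬x6) forces x6 = False.
Now (x6) is unsatisfied and unit — conflict.
Undo x3 and try x3 = False.
Unit clause (x6) forces x6 = True.
Unit clause (¬x1) forces x1 = False.
Now (x1) is unsatisfied and unit — conflict.
Both values of x3 lead to a conflict.
So every satisfying assignment has x5 = True.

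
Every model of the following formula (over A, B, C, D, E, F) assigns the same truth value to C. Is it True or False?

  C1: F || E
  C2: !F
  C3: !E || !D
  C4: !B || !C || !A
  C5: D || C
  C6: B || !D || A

Suppose C = false.
(!F) alone gives F = false.
(E) alone gives E = true.
(!D) alone gives D = false.
But (D) is also a unit clause — contradiction.
So every satisfying assignment has C = True.

True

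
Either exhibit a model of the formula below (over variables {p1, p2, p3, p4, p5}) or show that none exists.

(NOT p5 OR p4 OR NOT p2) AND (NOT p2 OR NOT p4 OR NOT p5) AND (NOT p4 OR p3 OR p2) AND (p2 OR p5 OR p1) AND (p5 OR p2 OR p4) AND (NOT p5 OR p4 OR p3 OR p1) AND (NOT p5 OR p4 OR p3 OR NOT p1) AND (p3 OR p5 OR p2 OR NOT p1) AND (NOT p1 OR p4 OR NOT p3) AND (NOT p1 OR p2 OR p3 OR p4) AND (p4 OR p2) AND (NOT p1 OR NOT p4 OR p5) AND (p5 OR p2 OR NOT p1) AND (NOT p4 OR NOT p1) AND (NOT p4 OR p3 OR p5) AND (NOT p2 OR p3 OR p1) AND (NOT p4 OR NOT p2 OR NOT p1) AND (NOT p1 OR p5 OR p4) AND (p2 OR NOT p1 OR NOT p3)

p1 ↦ false,  p2 ↦ true,  p3 ↦ true,  p4 ↦ true,  p5 ↦ false

Suppose p4 = true.
Unit clause (NOT p1) forces p1 = false.
Suppose p2 = true.
Unit clause (NOT p5) forces p5 = false.
Unit clause (p3) forces p3 = true.
Every clause now holds.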